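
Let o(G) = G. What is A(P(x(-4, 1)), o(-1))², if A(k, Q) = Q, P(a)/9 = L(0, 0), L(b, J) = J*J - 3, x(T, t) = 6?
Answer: 1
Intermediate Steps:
L(b, J) = -3 + J² (L(b, J) = J² - 3 = -3 + J²)
P(a) = -27 (P(a) = 9*(-3 + 0²) = 9*(-3 + 0) = 9*(-3) = -27)
A(P(x(-4, 1)), o(-1))² = (-1)² = 1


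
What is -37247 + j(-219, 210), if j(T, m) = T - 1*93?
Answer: -37559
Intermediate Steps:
j(T, m) = -93 + T (j(T, m) = T - 93 = -93 + T)
-37247 + j(-219, 210) = -37247 + (-93 - 219) = -37247 - 312 = -37559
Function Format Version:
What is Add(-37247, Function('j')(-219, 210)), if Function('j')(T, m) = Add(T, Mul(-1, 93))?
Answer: -37559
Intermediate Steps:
Function('j')(T, m) = Add(-93, T) (Function('j')(T, m) = Add(T, -93) = Add(-93, T))
Add(-37247, Function('j')(-219, 210)) = Add(-37247, Add(-93, -219)) = Add(-37247, -312) = -37559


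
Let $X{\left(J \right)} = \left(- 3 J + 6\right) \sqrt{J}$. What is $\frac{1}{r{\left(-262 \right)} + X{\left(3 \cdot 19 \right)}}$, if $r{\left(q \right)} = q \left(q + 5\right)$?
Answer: $\frac{67334}{4532315731} + \frac{165 \sqrt{57}}{4532315731} \approx 1.5131 \cdot 10^{-5}$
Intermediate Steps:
$X{\left(J \right)} = \sqrt{J} \left(6 - 3 J\right)$ ($X{\left(J \right)} = \left(6 - 3 J\right) \sqrt{J} = \sqrt{J} \left(6 - 3 J\right)$)
$r{\left(q \right)} = q \left(5 + q\right)$
$\frac{1}{r{\left(-262 \right)} + X{\left(3 \cdot 19 \right)}} = \frac{1}{- 262 \left(5 - 262\right) + 3 \sqrt{3 \cdot 19} \left(2 - 3 \cdot 19\right)} = \frac{1}{\left(-262\right) \left(-257\right) + 3 \sqrt{57} \left(2 - 57\right)} = \frac{1}{67334 + 3 \sqrt{57} \left(2 - 57\right)} = \frac{1}{67334 + 3 \sqrt{57} \left(-55\right)} = \frac{1}{67334 - 165 \sqrt{57}}$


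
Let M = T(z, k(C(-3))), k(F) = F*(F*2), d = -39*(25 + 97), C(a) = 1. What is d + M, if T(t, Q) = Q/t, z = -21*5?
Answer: -499592/105 ≈ -4758.0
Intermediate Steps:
d = -4758 (d = -39*122 = -4758)
k(F) = 2*F**2 (k(F) = F*(2*F) = 2*F**2)
z = -105
M = -2/105 (M = (2*1**2)/(-105) = (2*1)*(-1/105) = 2*(-1/105) = -2/105 ≈ -0.019048)
d + M = -4758 - 2/105 = -499592/105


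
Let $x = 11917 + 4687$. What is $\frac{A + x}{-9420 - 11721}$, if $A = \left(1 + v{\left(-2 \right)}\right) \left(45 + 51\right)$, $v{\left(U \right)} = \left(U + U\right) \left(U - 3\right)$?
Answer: $- \frac{18620}{21141} \approx -0.88075$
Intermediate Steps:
$v{\left(U \right)} = 2 U \left(-3 + U\right)$
$x = 16604$
$A = 2016$ ($A = \left(1 + 2 \left(-2\right) \left(-3 - 2\right)\right) \left(45 + 51\right) = \left(1 + 2 \left(-2\right) \left(-5\right)\right) 96 = \left(1 + 20\right) 96 = 21 \cdot 96 = 2016$)
$\frac{A + x}{-9420 - 11721} = \frac{2016 + 16604}{-9420 - 11721} = \frac{18620}{-21141} = 18620 \left(- \frac{1}{21141}\right) = - \frac{18620}{21141}$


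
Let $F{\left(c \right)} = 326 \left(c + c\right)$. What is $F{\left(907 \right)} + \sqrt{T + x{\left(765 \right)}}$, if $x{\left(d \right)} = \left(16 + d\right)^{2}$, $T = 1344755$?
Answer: $591364 + 2 \sqrt{488679} \approx 5.9276 \cdot 10^{5}$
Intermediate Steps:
$F{\left(c \right)} = 652 c$ ($F{\left(c \right)} = 326 \cdot 2 c = 652 c$)
$F{\left(907 \right)} + \sqrt{T + x{\left(765 \right)}} = 652 \cdot 907 + \sqrt{1344755 + \left(16 + 765\right)^{2}} = 591364 + \sqrt{1344755 + 781^{2}} = 591364 + \sqrt{1344755 + 609961} = 591364 + \sqrt{1954716} = 591364 + 2 \sqrt{488679}$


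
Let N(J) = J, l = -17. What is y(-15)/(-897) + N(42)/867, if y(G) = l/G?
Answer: 183457/3888495 ≈ 0.047179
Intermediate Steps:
y(G) = -17/G
y(-15)/(-897) + N(42)/867 = -17/(-15)/(-897) + 42/867 = -17*(-1/15)*(-1/897) + 42*(1/867) = (17/15)*(-1/897) + 14/289 = -17/13455 + 14/289 = 183457/3888495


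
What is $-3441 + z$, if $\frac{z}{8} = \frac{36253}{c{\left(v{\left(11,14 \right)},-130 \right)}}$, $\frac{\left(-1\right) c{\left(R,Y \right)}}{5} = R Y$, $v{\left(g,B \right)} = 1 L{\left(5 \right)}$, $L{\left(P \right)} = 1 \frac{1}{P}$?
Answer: $- \frac{78653}{65} \approx -1210.0$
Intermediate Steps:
$L{\left(P \right)} = \frac{1}{P}$
$v{\left(g,B \right)} = \frac{1}{5}$ ($v{\left(g,B \right)} = 1 \cdot \frac{1}{5} = \frac{1}{5}$)
$c{\left(R,Y \right)} = - 5 R Y$
$z = \frac{145012}{65}$ ($z = 8 \frac{36253}{\left(-5\right) \frac{1}{5} \left(-130\right)} = 8 \cdot \frac{36253}{130} = \frac{145012}{65} \approx 2231.0$)
$-3441 + z = -3441 + \frac{145012}{65} = - \frac{78653}{65}$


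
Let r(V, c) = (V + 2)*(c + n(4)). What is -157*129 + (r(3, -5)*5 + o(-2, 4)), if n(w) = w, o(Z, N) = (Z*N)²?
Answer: -20214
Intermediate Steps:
o(Z, N) = N²*Z² (o(Z, N) = (N*Z)² = N²*Z²)
r(V, c) = (2 + V)*(4 + c) (r(V, c) = (V + 2)*(c + 4) = (2 + V)*(4 + c))
-157*129 + (r(3, -5)*5 + o(-2, 4)) = -157*129 + ((8 + 2*(-5) + 4*3 + 3*(-5))*5 + 4²*(-2)²) = -20253 + ((8 - 10 + 12 - 15)*5 + 16*4) = -20253 + (-5*5 + 64) = -20253 + (-25 + 64) = -20253 + 39 = -20214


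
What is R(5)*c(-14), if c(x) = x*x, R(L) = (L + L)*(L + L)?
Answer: 19600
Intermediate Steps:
R(L) = 4*L**2 (R(L) = (2*L)*(2*L) = 4*L**2)
c(x) = x**2
R(5)*c(-14) = (4*5**2)*(-14)**2 = (4*25)*196 = 100*196 = 19600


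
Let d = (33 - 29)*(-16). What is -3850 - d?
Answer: -3786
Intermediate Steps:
d = -64 (d = 4*(-16) = -64)
-3850 - d = -3850 - 1*(-64) = -3850 + 64 = -3786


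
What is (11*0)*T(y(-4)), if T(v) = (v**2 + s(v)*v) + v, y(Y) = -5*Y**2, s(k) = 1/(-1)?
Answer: 0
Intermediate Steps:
s(k) = -1
T(v) = v**2 (T(v) = (v**2 - v) + v = v**2)
(11*0)*T(y(-4)) = (11*0)*(-5*(-4)**2)**2 = 0*(-5*16)**2 = 0*(-80)**2 = 0*6400 = 0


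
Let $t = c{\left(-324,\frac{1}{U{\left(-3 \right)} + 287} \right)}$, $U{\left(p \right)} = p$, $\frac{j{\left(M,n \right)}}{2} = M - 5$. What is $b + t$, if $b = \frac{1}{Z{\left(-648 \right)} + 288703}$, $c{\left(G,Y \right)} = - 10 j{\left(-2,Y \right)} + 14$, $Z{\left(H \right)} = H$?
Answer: $\frac{44360471}{288055} \approx 154.0$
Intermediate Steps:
$j{\left(M,n \right)} = -10 + 2 M$ ($j{\left(M,n \right)} = 2 \left(M - 5\right) = 2 \left(-5 + M\right) = -10 + 2 M$)
$c{\left(G,Y \right)} = 154$ ($c{\left(G,Y \right)} = - 10 \left(-10 + 2 \left(-2\right)\right) + 14 = - 10 \left(-10 - 4\right) + 14 = \left(-10\right) \left(-14\right) + 14 = 140 + 14 = 154$)
$t = 154$
$b = \frac{1}{288055}$ ($b = \frac{1}{-648 + 288703} = \frac{1}{288055} \approx 3.4716 \cdot 10^{-6}$)
$b + t = \frac{1}{288055} + 154 = \frac{44360471}{288055}$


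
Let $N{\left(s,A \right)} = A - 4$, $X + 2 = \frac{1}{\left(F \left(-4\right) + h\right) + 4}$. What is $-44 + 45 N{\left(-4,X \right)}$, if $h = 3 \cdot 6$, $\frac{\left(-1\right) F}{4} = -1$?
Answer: $- \frac{613}{2} \approx -306.5$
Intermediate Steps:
$F = 4$ ($F = \left(-4\right) \left(-1\right) = 4$)
$h = 18$
$X = - \frac{11}{6}$ ($X = -2 + \frac{1}{\left(4 \left(-4\right) + 18\right) + 4} = -2 + \frac{1}{\left(-16 + 18\right) + 4} = -2 + \frac{1}{2 + 4} = -2 + \frac{1}{6} = - \frac{11}{6} \approx -1.8333$)
$N{\left(s,A \right)} = -4 + A$ ($N{\left(s,A \right)} = A - 4 = -4 + A$)
$-44 + 45 N{\left(-4,X \right)} = -44 + 45 \left(-4 - \frac{11}{6}\right) = -44 + 45 \left(- \frac{35}{6}\right) = -44 - \frac{525}{2} = - \frac{613}{2}$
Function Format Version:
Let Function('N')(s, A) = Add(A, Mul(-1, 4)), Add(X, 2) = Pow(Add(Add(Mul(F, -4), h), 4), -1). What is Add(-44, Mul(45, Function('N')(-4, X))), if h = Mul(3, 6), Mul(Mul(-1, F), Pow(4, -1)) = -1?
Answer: Rational(-613, 2) ≈ -306.50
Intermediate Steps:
F = 4 (F = Mul(-4, -1) = 4)
h = 18
X = Rational(-11, 6) (X = Add(-2, Pow(Add(Add(Mul(4, -4), 18), 4), -1)) = Add(-2, Pow(Add(Add(-16, 18), 4), -1)) = Add(-2, Pow(Add(2, 4), -1)) = Add(-2, Pow(6, -1)) = Add(-2, Rational(1, 6)) = Rational(-11, 6) ≈ -1.8333)
Function('N')(s, A) = Add(-4, A) (Function('N')(s, A) = Add(A, -4) = Add(-4, A))
Add(-44, Mul(45, Function('N')(-4, X))) = Add(-44, Mul(45, Add(-4, Rational(-11, 6)))) = Add(-44, Mul(45, Rational(-35, 6))) = Add(-44, Rational(-525, 2)) = Rational(-613, 2)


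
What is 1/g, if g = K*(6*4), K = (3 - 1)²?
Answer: 1/96 ≈ 0.010417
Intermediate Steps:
K = 4 (K = 2² = 4)
g = 96 (g = 4*(6*4) = 4*24 = 96)
1/g = 1/96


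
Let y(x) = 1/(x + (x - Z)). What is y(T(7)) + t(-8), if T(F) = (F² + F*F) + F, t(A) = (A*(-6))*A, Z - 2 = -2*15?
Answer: -91391/238 ≈ -384.00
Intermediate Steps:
Z = -28 (Z = 2 - 2*15 = 2 - 30 = -28)
t(A) = -6*A² (t(A) = (-6*A)*A = -6*A²)
T(F) = F + 2*F² (T(F) = (F² + F²) + F = 2*F² + F = F + 2*F²)
y(x) = 1/(28 + 2*x) (y(x) = 1/(x + (x - 1*(-28))) = 1/(x + (x + 28)) = 1/(x + (28 + x)) = 1/(28 + 2*x))
y(T(7)) + t(-8) = 1/(2*(14 + 7*(1 + 2*7))) - 6*(-8)² = 1/(2*(14 + 7*(1 + 14))) - 6*64 = 1/(2*(14 + 7*15)) - 384 = 1/(2*(14 + 105)) - 384 = (½)/119 - 384 = (½)*(1/119) - 384 = 1/238 - 384 = -91391/238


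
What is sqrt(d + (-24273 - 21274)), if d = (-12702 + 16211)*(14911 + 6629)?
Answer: sqrt(75538313) ≈ 8691.3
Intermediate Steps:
d = 75583860 (d = 3509*21540 = 75583860)
sqrt(d + (-24273 - 21274)) = sqrt(75583860 + (-24273 - 21274)) = sqrt(75583860 - 45547) = sqrt(75538313)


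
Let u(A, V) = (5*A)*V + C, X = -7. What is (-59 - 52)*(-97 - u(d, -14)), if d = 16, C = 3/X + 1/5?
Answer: -3975243/35 ≈ -1.1358e+5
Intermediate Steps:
C = -8/35 (C = 3/(-7) + 1/5 = 3*(-⅐) + 1*(⅕) = -3/7 + ⅕ = -8/35 ≈ -0.22857)
u(A, V) = -8/35 + 5*A*V (u(A, V) = (5*A)*V - 8/35 = 5*A*V - 8/35 = -8/35 + 5*A*V)
(-59 - 52)*(-97 - u(d, -14)) = (-59 - 52)*(-97 - (-8/35 + 5*16*(-14))) = -111*(-97 - (-8/35 - 1120)) = -111*(-97 - 1*(-39208/35)) = -111*(-97 + 39208/35) = -111*35813/35 = -3975243/35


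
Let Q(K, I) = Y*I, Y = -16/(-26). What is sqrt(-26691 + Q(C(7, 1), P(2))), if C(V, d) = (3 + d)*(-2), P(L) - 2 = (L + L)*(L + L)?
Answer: I*sqrt(4508907)/13 ≈ 163.34*I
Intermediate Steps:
Y = 8/13 (Y = -16*(-1/26) = 8/13 ≈ 0.61539)
P(L) = 2 + 4*L**2 (P(L) = 2 + (L + L)*(L + L) = 2 + (2*L)*(2*L) = 2 + 4*L**2)
C(V, d) = -6 - 2*d
Q(K, I) = 8*I/13
sqrt(-26691 + Q(C(7, 1), P(2))) = sqrt(-26691 + 8*(2 + 4*2**2)/13) = sqrt(-26691 + 8*(2 + 4*4)/13) = sqrt(-26691 + 8*(2 + 16)/13) = sqrt(-26691 + (8/13)*18) = sqrt(-26691 + 144/13) = sqrt(-346839/13) = I*sqrt(4508907)/13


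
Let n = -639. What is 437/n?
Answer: -437/639 ≈ -0.68388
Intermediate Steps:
437/n = 437/(-639) = 437*(-1/639) = -437/639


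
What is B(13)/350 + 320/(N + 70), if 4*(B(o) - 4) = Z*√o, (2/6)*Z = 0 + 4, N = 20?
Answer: 5618/1575 + 3*√13/350 ≈ 3.5979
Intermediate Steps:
Z = 12 (Z = 3*(0 + 4) = 3*4 = 12)
B(o) = 4 + 3*√o (B(o) = 4 + (12*√o)/4 = 4 + 3*√o)
B(13)/350 + 320/(N + 70) = (4 + 3*√13)/350 + 320/(20 + 70) = (4 + 3*√13)*(1/350) + 320/90 = (2/175 + 3*√13/350) + 320*(1/90) = (2/175 + 3*√13/350) + 32/9 = 5618/1575 + 3*√13/350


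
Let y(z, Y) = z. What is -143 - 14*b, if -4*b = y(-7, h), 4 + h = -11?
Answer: -335/2 ≈ -167.50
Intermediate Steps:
h = -15 (h = -4 - 11 = -15)
b = 7/4 (b = -¼*(-7) = 7/4 ≈ 1.7500)
-143 - 14*b = -143 - 14*7/4 = -143 - 49/2 = -335/2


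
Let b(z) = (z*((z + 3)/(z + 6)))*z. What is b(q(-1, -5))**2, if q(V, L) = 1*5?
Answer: 40000/121 ≈ 330.58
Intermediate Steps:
q(V, L) = 5
b(z) = z**2*(3 + z)/(6 + z) (b(z) = (z*((3 + z)/(6 + z)))*z = (z*(3 + z)/(6 + z))*z = z**2*(3 + z)/(6 + z))
b(q(-1, -5))**2 = (5**2*(3 + 5)/(6 + 5))**2 = (25*8/11)**2 = (25*(1/11)*8)**2 = (200/11)**2 = 40000/121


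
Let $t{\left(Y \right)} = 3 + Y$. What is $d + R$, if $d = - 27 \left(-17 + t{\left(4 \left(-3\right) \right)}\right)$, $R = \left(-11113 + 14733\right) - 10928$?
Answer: $-6606$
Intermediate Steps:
$R = -7308$ ($R = 3620 - 10928 = -7308$)
$d = 702$ ($d = - 27 \left(-17 + \left(3 + 4 \left(-3\right)\right)\right) = - 27 \left(-17 + \left(3 - 12\right)\right) = - 27 \left(-17 - 9\right) = \left(-27\right) \left(-26\right) = 702$)
$d + R = 702 - 7308 = -6606$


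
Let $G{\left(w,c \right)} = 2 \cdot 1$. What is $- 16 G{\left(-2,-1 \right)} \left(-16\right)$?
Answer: $512$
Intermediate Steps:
$G{\left(w,c \right)} = 2$
$- 16 G{\left(-2,-1 \right)} \left(-16\right) = \left(-16\right) 2 \left(-16\right) = \left(-32\right) \left(-16\right) = 512$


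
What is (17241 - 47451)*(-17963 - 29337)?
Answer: 1428933000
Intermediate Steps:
(17241 - 47451)*(-17963 - 29337) = -30210*(-47300) = 1428933000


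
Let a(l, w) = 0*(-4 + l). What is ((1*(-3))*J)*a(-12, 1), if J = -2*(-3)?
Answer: 0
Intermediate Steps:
a(l, w) = 0
J = 6
((1*(-3))*J)*a(-12, 1) = ((1*(-3))*6)*0 = -3*6*0 = -18*0 = 0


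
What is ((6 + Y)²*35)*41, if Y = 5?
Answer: 173635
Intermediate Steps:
((6 + Y)²*35)*41 = ((6 + 5)²*35)*41 = (11²*35)*41 = (121*35)*41 = 4235*41 = 173635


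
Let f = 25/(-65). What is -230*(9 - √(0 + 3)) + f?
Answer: -26915/13 + 230*√3 ≈ -1672.0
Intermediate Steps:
f = -5/13 (f = 25*(-1/65) = -5/13 ≈ -0.38462)
-230*(9 - √(0 + 3)) + f = -230*(9 - √(0 + 3)) - 5/13 = -230*(9 - √3) - 5/13 = -23*(90 - 10*√3) - 5/13 = (-2070 + 230*√3) - 5/13 = -26915/13 + 230*√3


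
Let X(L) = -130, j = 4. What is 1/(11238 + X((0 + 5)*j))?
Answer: 1/11108 ≈ 9.0025e-5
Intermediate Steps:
1/(11238 + X((0 + 5)*j)) = 1/(11238 - 130) = 1/11108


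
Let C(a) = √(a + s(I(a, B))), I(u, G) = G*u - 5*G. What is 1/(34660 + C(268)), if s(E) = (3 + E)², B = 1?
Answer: 8665/300311144 - √4439/300311144 ≈ 2.8632e-5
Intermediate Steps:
I(u, G) = -5*G + G*u
C(a) = √(a + (-2 + a)²) (C(a) = √(a + (3 + 1*(-5 + a))²) = √(a + (3 + (-5 + a))²) = √(a + (-2 + a)²))
1/(34660 + C(268)) = 1/(34660 + √(268 + (-2 + 268)²)) = 1/(34660 + √(268 + 266²)) = 1/(34660 + √(268 + 70756)) = 1/(34660 + √71024) = 1/(34660 + 4*√4439)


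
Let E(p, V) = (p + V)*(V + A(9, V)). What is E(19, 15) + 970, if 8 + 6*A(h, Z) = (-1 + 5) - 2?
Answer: 1446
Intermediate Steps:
A(h, Z) = -1 (A(h, Z) = -4/3 + ((-1 + 5) - 2)/6 = -4/3 + (4 - 2)/6 = -4/3 + (1/6)*2 = -4/3 + 1/3 = -1)
E(p, V) = (-1 + V)*(V + p) (E(p, V) = (p + V)*(V - 1) = (V + p)*(-1 + V) = (-1 + V)*(V + p))
E(19, 15) + 970 = (15**2 - 1*15 - 1*19 + 15*19) + 970 = (225 - 15 - 19 + 285) + 970 = 476 + 970 = 1446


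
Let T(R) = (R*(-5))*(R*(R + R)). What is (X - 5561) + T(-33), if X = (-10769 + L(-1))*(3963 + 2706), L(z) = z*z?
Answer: -71457983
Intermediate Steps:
T(R) = -10*R**3 (T(R) = (-5*R)*(R*(2*R)) = (-5*R)*(2*R**2) = -10*R**3)
L(z) = z**2
X = -71811792 (X = (-10769 + (-1)**2)*(3963 + 2706) = (-10769 + 1)*6669 = -10768*6669 = -71811792)
(X - 5561) + T(-33) = (-71811792 - 5561) - 10*(-33)**3 = -71817353 - 10*(-35937) = -71817353 + 359370 = -71457983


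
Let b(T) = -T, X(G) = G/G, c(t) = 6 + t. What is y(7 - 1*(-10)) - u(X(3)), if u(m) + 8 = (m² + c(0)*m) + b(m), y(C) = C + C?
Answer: 36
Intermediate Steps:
X(G) = 1
y(C) = 2*C
u(m) = -8 + m² + 5*m (u(m) = -8 + ((m² + (6 + 0)*m) - m) = -8 + ((m² + 6*m) - m) = -8 + (m² + 5*m) = -8 + m² + 5*m)
y(7 - 1*(-10)) - u(X(3)) = 2*(7 - 1*(-10)) - (-8 + 1² + 5*1) = 2*(7 + 10) - (-8 + 1 + 5) = 2*17 - 1*(-2) = 34 + 2 = 36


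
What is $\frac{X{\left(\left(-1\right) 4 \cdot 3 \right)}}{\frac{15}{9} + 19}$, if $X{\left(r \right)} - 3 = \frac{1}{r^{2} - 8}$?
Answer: $\frac{1227}{8432} \approx 0.14552$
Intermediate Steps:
$X{\left(r \right)} = 3 + \frac{1}{-8 + r^{2}}$ ($X{\left(r \right)} = 3 + \frac{1}{r^{2} - 8} = 3 + \frac{1}{-8 + r^{2}}$)
$\frac{X{\left(\left(-1\right) 4 \cdot 3 \right)}}{\frac{15}{9} + 19} = \frac{\frac{1}{-8 + \left(\left(-1\right) 4 \cdot 3\right)^{2}} \left(-23 + 3 \left(\left(-1\right) 4 \cdot 3\right)^{2}\right)}{\frac{15}{9} + 19} = \frac{\frac{1}{-8 + \left(\left(-4\right) 3\right)^{2}} \left(-23 + 3 \left(\left(-4\right) 3\right)^{2}\right)}{15 \cdot \frac{1}{9} + 19} = \frac{\frac{1}{-8 + \left(-12\right)^{2}} \left(-23 + 3 \left(-12\right)^{2}\right)}{\frac{5}{3} + 19} = \frac{\frac{1}{-8 + 144} \left(-23 + 3 \cdot 144\right)}{\frac{62}{3}} = \frac{-23 + 432}{136} \cdot \frac{3}{62} = \frac{1}{136} \cdot 409 \cdot \frac{3}{62} = \frac{409}{136} \cdot \frac{3}{62} = \frac{1227}{8432}$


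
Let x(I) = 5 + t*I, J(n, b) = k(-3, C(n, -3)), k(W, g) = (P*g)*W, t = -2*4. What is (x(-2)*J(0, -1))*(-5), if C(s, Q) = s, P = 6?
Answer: 0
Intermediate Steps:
t = -8
k(W, g) = 6*W*g (k(W, g) = (6*g)*W = 6*W*g)
J(n, b) = -18*n (J(n, b) = 6*(-3)*n = -18*n)
x(I) = 5 - 8*I
(x(-2)*J(0, -1))*(-5) = ((5 - 8*(-2))*(-18*0))*(-5) = ((5 + 16)*0)*(-5) = (21*0)*(-5) = 0*(-5) = 0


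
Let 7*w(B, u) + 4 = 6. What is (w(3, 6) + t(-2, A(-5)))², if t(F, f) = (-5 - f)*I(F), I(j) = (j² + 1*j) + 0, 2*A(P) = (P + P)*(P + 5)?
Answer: 4624/49 ≈ 94.367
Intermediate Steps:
w(B, u) = 2/7 (w(B, u) = -4/7 + (⅐)*6 = -4/7 + 6/7 = 2/7)
A(P) = P*(5 + P) (A(P) = ((P + P)*(P + 5))/2 = ((2*P)*(5 + P))/2 = (2*P*(5 + P))/2 = P*(5 + P))
I(j) = j + j² (I(j) = (j² + j) + 0 = (j + j²) + 0 = j + j²)
t(F, f) = F*(1 + F)*(-5 - f) (t(F, f) = (-5 - f)*(F*(1 + F)) = F*(1 + F)*(-5 - f))
(w(3, 6) + t(-2, A(-5)))² = (2/7 - 1*(-2)*(1 - 2)*(5 - 5*(5 - 5)))² = (2/7 - 1*(-2)*(-1)*(5 - 5*0))² = (2/7 - 1*(-2)*(-1)*(5 + 0))² = (2/7 - 1*(-2)*(-1)*5)² = (2/7 - 10)² = (-68/7)² = 4624/49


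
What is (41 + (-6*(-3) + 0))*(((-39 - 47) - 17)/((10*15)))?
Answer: -6077/150 ≈ -40.513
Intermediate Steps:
(41 + (-6*(-3) + 0))*(((-39 - 47) - 17)/((10*15))) = (41 + (18 + 0))*((-86 - 17)/150) = (41 + 18)*(-103*1/150) = 59*(-103/150) = -6077/150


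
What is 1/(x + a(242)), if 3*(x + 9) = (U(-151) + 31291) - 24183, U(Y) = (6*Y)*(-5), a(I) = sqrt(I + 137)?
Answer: 34833/134811910 - 9*sqrt(379)/134811910 ≈ 0.00025708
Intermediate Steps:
a(I) = sqrt(137 + I)
U(Y) = -30*Y
x = 11611/3 (x = -9 + ((-30*(-151) + 31291) - 24183)/3 = -9 + ((4530 + 31291) - 24183)/3 = -9 + (35821 - 24183)/3 = -9 + (1/3)*11638 = -9 + 11638/3 = 11611/3 ≈ 3870.3)
1/(x + a(242)) = 1/(11611/3 + sqrt(137 + 242)) = 1/(11611/3 + sqrt(379))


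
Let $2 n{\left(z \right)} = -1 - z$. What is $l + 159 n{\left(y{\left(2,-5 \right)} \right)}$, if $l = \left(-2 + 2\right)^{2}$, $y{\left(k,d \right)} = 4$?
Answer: $- \frac{795}{2} \approx -397.5$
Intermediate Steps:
$l = 0$ ($l = 0^{2} = 0$)
$n{\left(z \right)} = - \frac{1}{2} - \frac{z}{2}$ ($n{\left(z \right)} = \frac{-1 - z}{2} = - \frac{1}{2} - \frac{z}{2}$)
$l + 159 n{\left(y{\left(2,-5 \right)} \right)} = 0 + 159 \left(- \frac{1}{2} - 2\right) = 0 + 159 \left(- \frac{5}{2}\right) = 0 - \frac{795}{2} = - \frac{795}{2}$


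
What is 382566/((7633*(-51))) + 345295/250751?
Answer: 12829555473/32537700511 ≈ 0.39430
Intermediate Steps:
382566/((7633*(-51))) + 345295/250751 = 382566/(-389283) + 345295*(1/250751) = 382566*(-1/389283) + 345295/250751 = -127522/129761 + 345295/250751 = 12829555473/32537700511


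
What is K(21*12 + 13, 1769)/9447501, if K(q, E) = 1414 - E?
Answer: -355/9447501 ≈ -3.7576e-5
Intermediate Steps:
K(21*12 + 13, 1769)/9447501 = (1414 - 1*1769)/9447501 = (1414 - 1769)*(1/9447501) = -355*1/9447501 = -355/9447501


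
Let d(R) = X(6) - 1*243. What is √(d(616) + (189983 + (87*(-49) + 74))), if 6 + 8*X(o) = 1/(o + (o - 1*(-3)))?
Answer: √667980930/60 ≈ 430.76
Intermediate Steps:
X(o) = -¾ + 1/(8*(3 + 2*o)) (X(o) = -¾ + 1/(8*(o + (o - 1*(-3)))) = -¾ + 1/(8*(o + (o + 3))) = -¾ + 1/(8*(o + (3 + o))) = -¾ + 1/(8*(3 + 2*o)))
d(R) = -29249/120 (d(R) = (-17 - 12*6)/(8*(3 + 2*6)) - 1*243 = (-17 - 72)/(8*(3 + 12)) - 243 = (⅛)*(-89)/15 - 243 = (⅛)*(1/15)*(-89) - 243 = -89/120 - 243 = -29249/120)
√(d(616) + (189983 + (87*(-49) + 74))) = √(-29249/120 + (189983 + (87*(-49) + 74))) = √(-29249/120 + (189983 + (-4263 + 74))) = √(-29249/120 + (189983 - 4189)) = √(-29249/120 + 185794) = √(22266031/120) = √667980930/60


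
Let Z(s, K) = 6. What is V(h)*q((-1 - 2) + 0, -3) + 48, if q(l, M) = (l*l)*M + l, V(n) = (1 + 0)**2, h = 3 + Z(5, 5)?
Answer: 18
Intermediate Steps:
h = 9 (h = 3 + 6 = 9)
V(n) = 1 (V(n) = 1**2 = 1)
q(l, M) = l + M*l**2 (q(l, M) = l**2*M + l = M*l**2 + l = l + M*l**2)
V(h)*q((-1 - 2) + 0, -3) + 48 = 1*(((-1 - 2) + 0)*(1 - 3*((-1 - 2) + 0))) + 48 = 1*((-3 + 0)*(1 - 3*(-3 + 0))) + 48 = 1*(-3*(1 - 3*(-3))) + 48 = 1*(-3*(1 + 9)) + 48 = 1*(-3*10) + 48 = 1*(-30) + 48 = -30 + 48 = 18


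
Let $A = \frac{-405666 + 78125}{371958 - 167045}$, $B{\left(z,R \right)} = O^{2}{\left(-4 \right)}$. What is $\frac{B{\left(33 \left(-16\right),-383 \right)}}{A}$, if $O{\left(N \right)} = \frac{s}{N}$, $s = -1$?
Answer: $- \frac{204913}{5240656} \approx -0.039101$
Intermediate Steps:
$O{\left(N \right)} = - \frac{1}{N}$
$B{\left(z,R \right)} = \frac{1}{16}$ ($B{\left(z,R \right)} = \left(- \frac{1}{-4}\right)^{2} = \left(\left(-1\right) \left(- \frac{1}{4}\right)\right)^{2} = \left(\frac{1}{4}\right)^{2} = \frac{1}{16}$)
$A = - \frac{327541}{204913} \approx -1.5984$
$\frac{B{\left(33 \left(-16\right),-383 \right)}}{A} = \frac{1}{16 \left(- \frac{327541}{204913}\right)} = \frac{1}{16} \left(- \frac{204913}{327541}\right) = - \frac{204913}{5240656}$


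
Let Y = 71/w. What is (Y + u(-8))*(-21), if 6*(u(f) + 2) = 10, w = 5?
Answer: -1456/5 ≈ -291.20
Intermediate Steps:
u(f) = -⅓ (u(f) = -2 + (⅙)*10 = -2 + 5/3 = -⅓)
Y = 71/5 ≈ 14.200
(Y + u(-8))*(-21) = (71/5 - ⅓)*(-21) = (208/15)*(-21) = -1456/5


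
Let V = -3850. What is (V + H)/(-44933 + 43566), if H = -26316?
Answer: 30166/1367 ≈ 22.067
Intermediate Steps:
(V + H)/(-44933 + 43566) = (-3850 - 26316)/(-44933 + 43566) = -30166/(-1367) = -30166*(-1/1367) = 30166/1367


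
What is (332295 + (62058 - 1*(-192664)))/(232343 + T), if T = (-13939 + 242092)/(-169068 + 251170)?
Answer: 48195269734/19076053139 ≈ 2.5265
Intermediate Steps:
T = 228153/82102 ≈ 2.7789
(332295 + (62058 - 1*(-192664)))/(232343 + T) = (332295 + (62058 - 1*(-192664)))/(232343 + 228153/82102) = (332295 + (62058 + 192664))/(19076053139/82102) = (332295 + 254722)*(82102/19076053139) = 587017*(82102/19076053139) = 48195269734/19076053139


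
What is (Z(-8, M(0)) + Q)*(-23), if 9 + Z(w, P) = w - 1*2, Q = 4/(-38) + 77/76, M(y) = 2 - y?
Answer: 31625/76 ≈ 416.12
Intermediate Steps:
Q = 69/76 (Q = 4*(-1/38) + 77*(1/76) = -2/19 + 77/76 = 69/76 ≈ 0.90790)
Z(w, P) = -11 + w (Z(w, P) = -9 + (w - 1*2) = -9 + (w - 2) = -9 + (-2 + w) = -11 + w)
(Z(-8, M(0)) + Q)*(-23) = ((-11 - 8) + 69/76)*(-23) = (-19 + 69/76)*(-23) = -1375/76*(-23) = 31625/76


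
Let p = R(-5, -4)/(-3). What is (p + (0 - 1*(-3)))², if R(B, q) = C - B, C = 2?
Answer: 4/9 ≈ 0.44444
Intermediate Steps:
R(B, q) = 2 - B
p = -7/3 (p = (2 - 1*(-5))/(-3) = (2 + 5)*(-⅓) = 7*(-⅓) = -7/3 ≈ -2.3333)
(p + (0 - 1*(-3)))² = (-7/3 + (0 - 1*(-3)))² = (-7/3 + (0 + 3))² = (-7/3 + 3)² = (⅔)² = 4/9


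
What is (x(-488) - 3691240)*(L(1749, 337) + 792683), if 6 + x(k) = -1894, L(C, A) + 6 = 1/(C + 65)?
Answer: -2655212693999030/907 ≈ -2.9275e+12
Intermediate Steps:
L(C, A) = -6 + 1/(65 + C) (L(C, A) = -6 + 1/(C + 65) = -6 + 1/(65 + C))
x(k) = -1900 (x(k) = -6 - 1894 = -1900)
(x(-488) - 3691240)*(L(1749, 337) + 792683) = (-1900 - 3691240)*((-389 - 6*1749)/(65 + 1749) + 792683) = -3693140*((-389 - 10494)/1814 + 792683) = -3693140*((1/1814)*(-10883) + 792683) = -3693140*(-10883/1814 + 792683) = -3693140*1437916079/1814 = -2655212693999030/907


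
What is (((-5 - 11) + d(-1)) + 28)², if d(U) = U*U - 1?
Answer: 144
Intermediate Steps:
d(U) = -1 + U² (d(U) = U² - 1 = -1 + U²)
(((-5 - 11) + d(-1)) + 28)² = (((-5 - 11) + (-1 + (-1)²)) + 28)² = ((-16 + (-1 + 1)) + 28)² = ((-16 + 0) + 28)² = (-16 + 28)² = 12² = 144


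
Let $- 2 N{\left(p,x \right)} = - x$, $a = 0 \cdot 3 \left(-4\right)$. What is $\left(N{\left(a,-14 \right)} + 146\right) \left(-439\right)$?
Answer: $-61021$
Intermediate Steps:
$a = 0$ ($a = 0 \left(-4\right) = 0$)
$N{\left(p,x \right)} = \frac{x}{2}$ ($N{\left(p,x \right)} = - \frac{\left(-1\right) x}{2} = \frac{x}{2}$)
$\left(N{\left(a,-14 \right)} + 146\right) \left(-439\right) = \left(\frac{1}{2} \left(-14\right) + 146\right) \left(-439\right) = \left(-7 + 146\right) \left(-439\right) = 139 \left(-439\right) = -61021$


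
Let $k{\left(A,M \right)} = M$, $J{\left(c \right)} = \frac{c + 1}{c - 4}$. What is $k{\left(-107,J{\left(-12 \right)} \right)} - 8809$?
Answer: $- \frac{140933}{16} \approx -8808.3$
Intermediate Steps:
$J{\left(c \right)} = \frac{1 + c}{-4 + c}$
$k{\left(-107,J{\left(-12 \right)} \right)} - 8809 = \frac{1 - 12}{-4 - 12} - 8809 = \frac{1}{-16} \left(-11\right) - 8809 = \left(- \frac{1}{16}\right) \left(-11\right) - 8809 = \frac{11}{16} - 8809 = - \frac{140933}{16}$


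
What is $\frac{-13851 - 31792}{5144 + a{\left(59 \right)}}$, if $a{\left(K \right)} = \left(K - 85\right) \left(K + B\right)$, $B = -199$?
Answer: $- \frac{45643}{8784} \approx -5.1962$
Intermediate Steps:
$a{\left(K \right)} = \left(-199 + K\right) \left(-85 + K\right)$ ($a{\left(K \right)} = \left(K - 85\right) \left(K - 199\right) = \left(-85 + K\right) \left(-199 + K\right) = \left(-199 + K\right) \left(-85 + K\right)$)
$\frac{-13851 - 31792}{5144 + a{\left(59 \right)}} = \frac{-13851 - 31792}{5144 + \left(16915 + 59^{2} - 16756\right)} = - \frac{45643}{5144 + \left(16915 + 3481 - 16756\right)} = - \frac{45643}{5144 + 3640} = - \frac{45643}{8784}$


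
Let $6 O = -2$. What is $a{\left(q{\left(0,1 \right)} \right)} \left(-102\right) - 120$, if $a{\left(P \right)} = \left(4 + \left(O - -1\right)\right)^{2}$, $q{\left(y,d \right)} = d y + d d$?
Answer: $- \frac{7024}{3} \approx -2341.3$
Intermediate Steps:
$O = - \frac{1}{3}$ ($O = \frac{1}{6} \left(-2\right) = - \frac{1}{3} \approx -0.33333$)
$q{\left(y,d \right)} = d^{2} + d y$ ($q{\left(y,d \right)} = d y + d^{2} = d^{2} + d y$)
$a{\left(P \right)} = \frac{196}{9}$ ($a{\left(P \right)} = \left(4 - - \frac{2}{3}\right)^{2} = \left(4 + \left(- \frac{1}{3} + 1\right)\right)^{2} = \left(4 + \frac{2}{3}\right)^{2} = \left(\frac{14}{3}\right)^{2} = \frac{196}{9}$)
$a{\left(q{\left(0,1 \right)} \right)} \left(-102\right) - 120 = \frac{196}{9} \left(-102\right) - 120 = - \frac{6664}{3} - 120 = - \frac{7024}{3}$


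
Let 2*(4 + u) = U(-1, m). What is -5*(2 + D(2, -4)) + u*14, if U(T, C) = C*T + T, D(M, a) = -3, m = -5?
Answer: -23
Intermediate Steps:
U(T, C) = T + C*T
u = -2 (u = -4 + (-(1 - 5))/2 = -4 + (-1*(-4))/2 = -4 + (½)*4 = -4 + 2 = -2)
-5*(2 + D(2, -4)) + u*14 = -5*(2 - 3) - 2*14 = -5*(-1) - 28 = 5 - 28 = -23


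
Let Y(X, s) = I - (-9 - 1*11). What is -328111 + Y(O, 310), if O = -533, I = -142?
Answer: -328233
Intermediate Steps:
Y(X, s) = -122 (Y(X, s) = -142 - (-9 - 1*11) = -142 - (-9 - 11) = -142 - 1*(-20) = -142 + 20 = -122)
-328111 + Y(O, 310) = -328111 - 122 = -328233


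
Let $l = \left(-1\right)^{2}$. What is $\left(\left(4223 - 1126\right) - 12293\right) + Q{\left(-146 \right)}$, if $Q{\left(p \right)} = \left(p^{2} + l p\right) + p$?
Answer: $11828$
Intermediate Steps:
$l = 1$
$Q{\left(p \right)} = p^{2} + 2 p$ ($Q{\left(p \right)} = \left(p^{2} + 1 p\right) + p = \left(p^{2} + p\right) + p = \left(p + p^{2}\right) + p = p^{2} + 2 p$)
$\left(\left(4223 - 1126\right) - 12293\right) + Q{\left(-146 \right)} = \left(\left(4223 - 1126\right) - 12293\right) - 146 \left(2 - 146\right) = \left(3097 - 12293\right) - -21024 = -9196 + 21024 = 11828$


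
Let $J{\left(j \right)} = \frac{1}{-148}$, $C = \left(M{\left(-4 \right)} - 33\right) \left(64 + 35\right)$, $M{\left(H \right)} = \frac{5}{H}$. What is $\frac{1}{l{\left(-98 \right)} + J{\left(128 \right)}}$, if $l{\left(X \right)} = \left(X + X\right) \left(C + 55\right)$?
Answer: $\frac{148}{96763435} \approx 1.5295 \cdot 10^{-6}$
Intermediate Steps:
$C = - \frac{13563}{4}$ ($C = \left(\frac{5}{-4} - 33\right) \left(64 + 35\right) = \left(5 \left(- \frac{1}{4}\right) - 33\right) 99 = \left(- \frac{5}{4} - 33\right) 99 = \left(- \frac{137}{4}\right) 99 = - \frac{13563}{4} \approx -3390.8$)
$J{\left(j \right)} = - \frac{1}{148}$
$l{\left(X \right)} = - \frac{13343 X}{2}$ ($l{\left(X \right)} = \left(X + X\right) \left(- \frac{13563}{4} + 55\right) = 2 X \left(- \frac{13343}{4}\right) = - \frac{13343 X}{2}$)
$\frac{1}{l{\left(-98 \right)} + J{\left(128 \right)}} = \frac{1}{\left(- \frac{13343}{2}\right) \left(-98\right) - \frac{1}{148}} = \frac{1}{653807 - \frac{1}{148}} = \frac{1}{\frac{96763435}{148}} = \frac{148}{96763435}$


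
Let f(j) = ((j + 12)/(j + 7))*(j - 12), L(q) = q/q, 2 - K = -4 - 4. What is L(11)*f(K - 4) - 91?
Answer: -1291/13 ≈ -99.308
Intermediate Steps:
K = 10 (K = 2 - (-4 - 4) = 2 - 1*(-8) = 2 + 8 = 10)
L(q) = 1
f(j) = (-12 + j)*(12 + j)/(7 + j) (f(j) = ((12 + j)/(7 + j))*(-12 + j) = (-12 + j)*(12 + j)/(7 + j))
L(11)*f(K - 4) - 91 = 1*((-144 + (10 - 4)²)/(7 + (10 - 4))) - 91 = 1*((-144 + 6²)/(7 + 6)) - 91 = 1*((-144 + 36)/13) - 91 = 1*((1/13)*(-108)) - 91 = 1*(-108/13) - 91 = -108/13 - 91 = -1291/13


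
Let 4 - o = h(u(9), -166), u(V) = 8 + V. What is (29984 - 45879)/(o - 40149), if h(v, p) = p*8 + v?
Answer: 15895/38834 ≈ 0.40931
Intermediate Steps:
h(v, p) = v + 8*p (h(v, p) = 8*p + v = v + 8*p)
o = 1315 (o = 4 - ((8 + 9) + 8*(-166)) = 4 - (17 - 1328) = 4 - 1*(-1311) = 4 + 1311 = 1315)
(29984 - 45879)/(o - 40149) = (29984 - 45879)/(1315 - 40149) = -15895/(-38834) = -15895*(-1/38834) = 15895/38834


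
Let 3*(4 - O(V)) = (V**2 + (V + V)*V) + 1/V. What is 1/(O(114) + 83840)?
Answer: 342/24230015 ≈ 1.4115e-5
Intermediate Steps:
O(V) = 4 - V**2 - 1/(3*V) (O(V) = 4 - ((V**2 + (V + V)*V) + 1/V)/3 = 4 - ((V**2 + (2*V)*V) + 1/V)/3 = 4 - ((V**2 + 2*V**2) + 1/V)/3 = 4 - (3*V**2 + 1/V)/3 = 4 - (1/V + 3*V**2)/3 = 4 + (-V**2 - 1/(3*V)) = 4 - V**2 - 1/(3*V))
1/(O(114) + 83840) = 1/((4 - 1*114**2 - 1/3/114) + 83840) = 1/((4 - 1*12996 - 1/3*1/114) + 83840) = 1/((4 - 12996 - 1/342) + 83840) = 1/(-4443265/342 + 83840) = 1/(24230015/342) = 342/24230015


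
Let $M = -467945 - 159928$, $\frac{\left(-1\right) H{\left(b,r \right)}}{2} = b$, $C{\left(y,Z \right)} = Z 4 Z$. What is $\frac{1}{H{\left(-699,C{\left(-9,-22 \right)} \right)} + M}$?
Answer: $- \frac{1}{626475} \approx -1.5962 \cdot 10^{-6}$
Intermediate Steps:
$C{\left(y,Z \right)} = 4 Z^{2}$ ($C{\left(y,Z \right)} = 4 Z Z = 4 Z^{2}$)
$H{\left(b,r \right)} = - 2 b$
$M = -627873$
$\frac{1}{H{\left(-699,C{\left(-9,-22 \right)} \right)} + M} = \frac{1}{\left(-2\right) \left(-699\right) - 627873} = \frac{1}{1398 - 627873} = \frac{1}{-626475} = - \frac{1}{626475}$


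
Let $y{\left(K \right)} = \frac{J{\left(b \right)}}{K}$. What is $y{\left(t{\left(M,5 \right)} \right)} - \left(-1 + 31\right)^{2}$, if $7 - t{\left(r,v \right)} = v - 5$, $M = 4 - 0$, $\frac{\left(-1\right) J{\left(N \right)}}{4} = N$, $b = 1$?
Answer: $- \frac{6304}{7} \approx -900.57$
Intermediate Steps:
$J{\left(N \right)} = - 4 N$
$M = 4$ ($M = 4 + 0 = 4$)
$t{\left(r,v \right)} = 12 - v$ ($t{\left(r,v \right)} = 7 - \left(v - 5\right) = 7 - \left(-5 + v\right) = 12 - v$)
$y{\left(K \right)} = - \frac{4}{K}$ ($y{\left(K \right)} = \frac{\left(-4\right) 1}{K} = - \frac{4}{K}$)
$y{\left(t{\left(M,5 \right)} \right)} - \left(-1 + 31\right)^{2} = - \frac{4}{12 - 5} - \left(-1 + 31\right)^{2} = - \frac{4}{12 - 5} - 30^{2} = - \frac{4}{7} - 900 = - \frac{6304}{7}$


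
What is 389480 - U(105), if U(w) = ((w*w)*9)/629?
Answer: 244883695/629 ≈ 3.8932e+5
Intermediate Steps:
U(w) = 9*w**2/629 (U(w) = (w**2*9)*(1/629) = (9*w**2)*(1/629) = 9*w**2/629)
389480 - U(105) = 389480 - 9*105**2/629 = 389480 - 9*11025/629 = 389480 - 1*99225/629 = 389480 - 99225/629 = 244883695/629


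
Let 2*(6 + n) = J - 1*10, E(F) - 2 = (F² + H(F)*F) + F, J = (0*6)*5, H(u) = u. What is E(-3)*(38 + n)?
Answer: 459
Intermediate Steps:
J = 0 (J = 0*5 = 0)
E(F) = 2 + F + 2*F² (E(F) = 2 + ((F² + F*F) + F) = 2 + ((F² + F²) + F) = 2 + (2*F² + F) = 2 + (F + 2*F²) = 2 + F + 2*F²)
n = -11 (n = -6 + (0 - 1*10)/2 = -6 + (0 - 10)/2 = -6 + (½)*(-10) = -6 - 5 = -11)
E(-3)*(38 + n) = (2 - 3 + 2*(-3)²)*(38 - 11) = (2 - 3 + 2*9)*27 = (2 - 3 + 18)*27 = 17*27 = 459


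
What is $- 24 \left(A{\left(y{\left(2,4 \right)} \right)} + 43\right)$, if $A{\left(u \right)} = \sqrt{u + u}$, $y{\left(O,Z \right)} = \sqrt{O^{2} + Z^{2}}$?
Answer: $-1032 - 48 \sqrt[4]{5} \approx -1103.8$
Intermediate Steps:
$A{\left(u \right)} = \sqrt{2} \sqrt{u}$ ($A{\left(u \right)} = \sqrt{2 u} = \sqrt{2} \sqrt{u}$)
$- 24 \left(A{\left(y{\left(2,4 \right)} \right)} + 43\right) = - 24 \left(\sqrt{2} \sqrt{\sqrt{2^{2} + 4^{2}}} + 43\right) = - 24 \left(\sqrt{2} \sqrt{\sqrt{4 + 16}} + 43\right) = - 24 \left(\sqrt{2} \sqrt{\sqrt{20}} + 43\right) = - 24 \left(\sqrt{2} \sqrt{2 \sqrt{5}} + 43\right) = - 24 \left(\sqrt{2} \sqrt{2} \sqrt[4]{5} + 43\right) = - 24 \left(2 \sqrt[4]{5} + 43\right) = - 24 \left(43 + 2 \sqrt[4]{5}\right) = -1032 - 48 \sqrt[4]{5}$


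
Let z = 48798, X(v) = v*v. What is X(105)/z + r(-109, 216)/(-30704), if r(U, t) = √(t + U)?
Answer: 1225/5422 - √107/30704 ≈ 0.22559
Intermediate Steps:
X(v) = v²
r(U, t) = √(U + t)
X(105)/z + r(-109, 216)/(-30704) = 105²/48798 + √(-109 + 216)/(-30704) = 11025*(1/48798) + √107*(-1/30704) = 1225/5422 - √107/30704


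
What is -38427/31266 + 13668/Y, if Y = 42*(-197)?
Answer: -41404927/14371938 ≈ -2.8810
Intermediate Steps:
Y = -8274
-38427/31266 + 13668/Y = -38427/31266 + 13668/(-8274) = -38427*1/31266 + 13668*(-1/8274) = -12809/10422 - 2278/1379 = -41404927/14371938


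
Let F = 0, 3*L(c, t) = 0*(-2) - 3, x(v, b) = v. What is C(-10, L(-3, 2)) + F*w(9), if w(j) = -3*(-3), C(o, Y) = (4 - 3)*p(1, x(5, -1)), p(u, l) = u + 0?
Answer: 1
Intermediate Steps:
L(c, t) = -1 (L(c, t) = (0*(-2) - 3)/3 = (0 - 3)/3 = (1/3)*(-3) = -1)
p(u, l) = u
C(o, Y) = 1 (C(o, Y) = (4 - 3)*1 = 1*1 = 1)
w(j) = 9
C(-10, L(-3, 2)) + F*w(9) = 1 + 0*9 = 1 + 0 = 1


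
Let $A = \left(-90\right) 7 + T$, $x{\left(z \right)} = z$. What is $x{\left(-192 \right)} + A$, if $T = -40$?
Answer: $-862$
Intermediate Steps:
$A = -670$ ($A = \left(-90\right) 7 - 40 = -630 - 40 = -670$)
$x{\left(-192 \right)} + A = -192 - 670 = -862$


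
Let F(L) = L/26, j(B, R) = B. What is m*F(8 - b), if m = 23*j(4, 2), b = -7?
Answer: 690/13 ≈ 53.077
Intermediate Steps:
F(L) = L/26 (F(L) = L*(1/26) = L/26)
m = 92 (m = 23*4 = 92)
m*F(8 - b) = 92*((8 - 1*(-7))/26) = 92*((8 + 7)/26) = 92*((1/26)*15) = 92*(15/26) = 690/13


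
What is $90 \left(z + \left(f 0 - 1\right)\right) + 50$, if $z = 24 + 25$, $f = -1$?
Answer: $4370$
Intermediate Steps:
$z = 49$
$90 \left(z + \left(f 0 - 1\right)\right) + 50 = 90 \left(49 - 1\right) + 50 = 90 \cdot 48 + 50 = 4320 + 50 = 4370$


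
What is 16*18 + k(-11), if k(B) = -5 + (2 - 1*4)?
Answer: 281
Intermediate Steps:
k(B) = -7 (k(B) = -5 + (2 - 4) = -5 - 2 = -7)
16*18 + k(-11) = 16*18 - 7 = 288 - 7 = 281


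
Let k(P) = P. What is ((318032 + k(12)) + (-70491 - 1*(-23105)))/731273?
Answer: 270658/731273 ≈ 0.37012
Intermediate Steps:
((318032 + k(12)) + (-70491 - 1*(-23105)))/731273 = ((318032 + 12) + (-70491 - 1*(-23105)))/731273 = (318044 + (-70491 + 23105))*(1/731273) = (318044 - 47386)*(1/731273) = 270658*(1/731273) = 270658/731273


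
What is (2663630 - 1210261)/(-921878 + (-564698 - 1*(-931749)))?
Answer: -1453369/554827 ≈ -2.6195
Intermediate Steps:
(2663630 - 1210261)/(-921878 + (-564698 - 1*(-931749))) = 1453369/(-921878 + (-564698 + 931749)) = 1453369/(-921878 + 367051) = 1453369/(-554827) = 1453369*(-1/554827) = -1453369/554827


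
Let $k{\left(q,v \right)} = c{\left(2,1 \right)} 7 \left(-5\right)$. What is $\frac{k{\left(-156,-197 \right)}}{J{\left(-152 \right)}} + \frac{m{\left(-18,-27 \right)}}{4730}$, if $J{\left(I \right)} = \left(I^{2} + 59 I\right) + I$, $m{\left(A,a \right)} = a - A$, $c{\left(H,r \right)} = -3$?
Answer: $\frac{185397}{33072160} \approx 0.0056058$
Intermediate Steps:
$J{\left(I \right)} = I^{2} + 60 I$
$k{\left(q,v \right)} = 105$ ($k{\left(q,v \right)} = \left(-3\right) 7 \left(-5\right) = \left(-21\right) \left(-5\right) = 105$)
$\frac{k{\left(-156,-197 \right)}}{J{\left(-152 \right)}} + \frac{m{\left(-18,-27 \right)}}{4730} = \frac{105}{\left(-152\right) \left(60 - 152\right)} + \frac{-27 - -18}{4730} = \frac{105}{\left(-152\right) \left(-92\right)} + \left(-27 + 18\right) \frac{1}{4730} = \frac{105}{13984} - \frac{9}{4730} = \frac{185397}{33072160}$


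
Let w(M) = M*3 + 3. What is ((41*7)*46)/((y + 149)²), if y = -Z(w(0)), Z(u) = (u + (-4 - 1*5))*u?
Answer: 13202/27889 ≈ 0.47338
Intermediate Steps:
w(M) = 3 + 3*M (w(M) = 3*M + 3 = 3 + 3*M)
Z(u) = u*(-9 + u) (Z(u) = (u + (-4 - 5))*u = (u - 9)*u = (-9 + u)*u = u*(-9 + u))
y = 18 (y = -(3 + 3*0)*(-9 + (3 + 3*0)) = -(3 + 0)*(-9 + (3 + 0)) = -3*(-9 + 3) = -3*(-6) = -1*(-18) = 18)
((41*7)*46)/((y + 149)²) = ((41*7)*46)/((18 + 149)²) = (287*46)/(167²) = 13202/27889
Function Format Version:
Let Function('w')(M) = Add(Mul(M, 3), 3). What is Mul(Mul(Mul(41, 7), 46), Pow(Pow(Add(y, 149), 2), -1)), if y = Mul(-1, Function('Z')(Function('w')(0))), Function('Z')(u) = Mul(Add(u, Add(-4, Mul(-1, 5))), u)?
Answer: Rational(13202, 27889) ≈ 0.47338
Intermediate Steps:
Function('w')(M) = Add(3, Mul(3, M)) (Function('w')(M) = Add(Mul(3, M), 3) = Add(3, Mul(3, M)))
Function('Z')(u) = Mul(u, Add(-9, u)) (Function('Z')(u) = Mul(Add(u, Add(-4, -5)), u) = Mul(Add(u, -9), u) = Mul(Add(-9, u), u) = Mul(u, Add(-9, u)))
y = 18 (y = Mul(-1, Mul(Add(3, Mul(3, 0)), Add(-9, Add(3, Mul(3, 0))))) = Mul(-1, Mul(Add(3, 0), Add(-9, Add(3, 0)))) = Mul(-1, Mul(3, Add(-9, 3))) = Mul(-1, Mul(3, -6)) = Mul(-1, -18) = 18)
Mul(Mul(Mul(41, 7), 46), Pow(Pow(Add(y, 149), 2), -1)) = Mul(Mul(Mul(41, 7), 46), Pow(Pow(Add(18, 149), 2), -1)) = Mul(Mul(287, 46), Pow(Pow(167, 2), -1)) = Mul(13202, Pow(27889, -1)) = Mul(13202, Rational(1, 27889)) = Rational(13202, 27889)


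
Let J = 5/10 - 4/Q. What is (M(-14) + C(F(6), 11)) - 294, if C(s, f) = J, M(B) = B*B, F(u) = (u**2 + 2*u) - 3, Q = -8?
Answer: -97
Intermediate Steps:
F(u) = -3 + u**2 + 2*u
J = 1 (J = 5/10 - 4/(-8) = 5*(1/10) - 4*(-1/8) = 1/2 + 1/2 = 1)
M(B) = B**2
C(s, f) = 1
(M(-14) + C(F(6), 11)) - 294 = ((-14)**2 + 1) - 294 = (196 + 1) - 294 = 197 - 294 = -97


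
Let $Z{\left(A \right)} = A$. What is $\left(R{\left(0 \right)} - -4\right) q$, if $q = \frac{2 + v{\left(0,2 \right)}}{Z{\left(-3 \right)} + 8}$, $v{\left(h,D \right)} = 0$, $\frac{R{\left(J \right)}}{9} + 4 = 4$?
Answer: $\frac{8}{5} \approx 1.6$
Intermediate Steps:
$R{\left(J \right)} = 0$ ($R{\left(J \right)} = -36 + 9 \cdot 4 = -36 + 36 = 0$)
$q = \frac{2}{5}$ ($q = \frac{2 + 0}{-3 + 8} = \frac{2}{5} \approx 0.4$)
$\left(R{\left(0 \right)} - -4\right) q = \left(0 - -4\right) \frac{2}{5} = \left(0 + 4\right) \frac{2}{5} = 4 \cdot \frac{2}{5} = \frac{8}{5}$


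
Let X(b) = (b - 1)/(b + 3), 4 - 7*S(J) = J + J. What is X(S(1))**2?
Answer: 25/529 ≈ 0.047259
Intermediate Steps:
S(J) = 4/7 - 2*J/7 (S(J) = 4/7 - (J + J)/7 = 4/7 - 2*J/7)
X(b) = (-1 + b)/(3 + b)
X(S(1))**2 = ((-1 + (4/7 - 2/7*1))/(3 + (4/7 - 2/7*1)))**2 = ((-1 + (4/7 - 2/7))/(3 + (4/7 - 2/7)))**2 = ((-1 + 2/7)/(3 + 2/7))**2 = (-5/7/(23/7))**2 = ((7/23)*(-5/7))**2 = (-5/23)**2 = 25/529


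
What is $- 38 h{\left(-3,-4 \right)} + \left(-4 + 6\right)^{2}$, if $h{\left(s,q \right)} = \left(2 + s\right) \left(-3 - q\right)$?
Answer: $42$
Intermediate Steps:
$h{\left(s,q \right)} = \left(-3 - q\right) \left(2 + s\right)$
$- 38 h{\left(-3,-4 \right)} + \left(-4 + 6\right)^{2} = - 38 \left(-6 - -9 - -8 - \left(-4\right) \left(-3\right)\right) + \left(-4 + 6\right)^{2} = - 38 \left(-6 + 9 + 8 - 12\right) + 2^{2} = \left(-38\right) \left(-1\right) + 4 = 38 + 4 = 42$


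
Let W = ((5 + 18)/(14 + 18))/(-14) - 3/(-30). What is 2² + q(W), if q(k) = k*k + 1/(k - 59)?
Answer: 2640645864331/662579097600 ≈ 3.9854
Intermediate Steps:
W = 109/2240 (W = (23/32)*(-1/14) - 3*(-1/30) = (23*(1/32))*(-1/14) + ⅒ = (23/32)*(-1/14) + ⅒ = -23/448 + ⅒ = 109/2240 ≈ 0.048661)
q(k) = k² + 1/(-59 + k)
2² + q(W) = 2² + (1 + (109/2240)³ - 59*(109/2240)²)/(-59 + 109/2240) = 4 + (1 + 1295029/11239424000 - 59*11881/5017600)/(-132051/2240) = 4 - 2240*(1 + 1295029/11239424000 - 700979/5017600)/132051 = 4 - 2240/132051*9670526069/11239424000 = 4 - 9670526069/662579097600 = 2640645864331/662579097600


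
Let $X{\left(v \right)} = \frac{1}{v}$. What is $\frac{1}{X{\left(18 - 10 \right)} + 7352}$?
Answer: $\frac{8}{58817} \approx 0.00013602$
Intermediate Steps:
$\frac{1}{X{\left(18 - 10 \right)} + 7352} = \frac{1}{\frac{1}{18 - 10} + 7352} = \frac{1}{\frac{1}{8} + 7352} = \frac{1}{\frac{58817}{8}} = \frac{8}{58817}$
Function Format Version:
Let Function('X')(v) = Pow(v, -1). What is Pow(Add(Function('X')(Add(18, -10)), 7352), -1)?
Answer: Rational(8, 58817) ≈ 0.00013602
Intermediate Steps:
Pow(Add(Function('X')(Add(18, -10)), 7352), -1) = Pow(Add(Pow(Add(18, -10), -1), 7352), -1) = Pow(Add(Pow(8, -1), 7352), -1) = Pow(Add(Rational(1, 8), 7352), -1) = Pow(Rational(58817, 8), -1) = Rational(8, 58817)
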